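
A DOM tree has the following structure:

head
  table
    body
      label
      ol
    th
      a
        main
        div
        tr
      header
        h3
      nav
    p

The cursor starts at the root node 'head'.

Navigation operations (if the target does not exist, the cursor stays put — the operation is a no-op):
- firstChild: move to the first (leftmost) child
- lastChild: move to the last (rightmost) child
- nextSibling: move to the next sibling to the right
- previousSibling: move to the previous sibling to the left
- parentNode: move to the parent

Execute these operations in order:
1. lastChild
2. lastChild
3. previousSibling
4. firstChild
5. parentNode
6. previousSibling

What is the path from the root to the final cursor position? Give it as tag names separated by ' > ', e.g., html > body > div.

Answer: head > table > body

Derivation:
After 1 (lastChild): table
After 2 (lastChild): p
After 3 (previousSibling): th
After 4 (firstChild): a
After 5 (parentNode): th
After 6 (previousSibling): body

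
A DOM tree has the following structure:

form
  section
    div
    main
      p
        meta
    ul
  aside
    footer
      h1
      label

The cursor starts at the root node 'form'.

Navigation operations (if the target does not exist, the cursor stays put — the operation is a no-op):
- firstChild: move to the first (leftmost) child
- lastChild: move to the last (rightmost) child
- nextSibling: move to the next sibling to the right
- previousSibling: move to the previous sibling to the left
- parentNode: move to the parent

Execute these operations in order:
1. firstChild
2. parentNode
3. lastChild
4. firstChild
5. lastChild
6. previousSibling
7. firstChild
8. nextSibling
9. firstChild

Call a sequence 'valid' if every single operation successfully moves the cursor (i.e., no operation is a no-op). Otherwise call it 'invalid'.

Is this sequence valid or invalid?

Answer: invalid

Derivation:
After 1 (firstChild): section
After 2 (parentNode): form
After 3 (lastChild): aside
After 4 (firstChild): footer
After 5 (lastChild): label
After 6 (previousSibling): h1
After 7 (firstChild): h1 (no-op, stayed)
After 8 (nextSibling): label
After 9 (firstChild): label (no-op, stayed)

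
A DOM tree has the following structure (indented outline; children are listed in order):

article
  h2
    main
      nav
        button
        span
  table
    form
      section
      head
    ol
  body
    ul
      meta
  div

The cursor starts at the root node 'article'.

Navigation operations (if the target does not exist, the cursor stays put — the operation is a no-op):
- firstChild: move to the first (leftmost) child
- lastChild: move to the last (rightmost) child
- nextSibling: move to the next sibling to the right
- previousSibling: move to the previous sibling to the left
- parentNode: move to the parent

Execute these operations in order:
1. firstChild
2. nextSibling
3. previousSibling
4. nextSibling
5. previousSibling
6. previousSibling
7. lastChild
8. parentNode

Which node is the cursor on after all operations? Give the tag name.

After 1 (firstChild): h2
After 2 (nextSibling): table
After 3 (previousSibling): h2
After 4 (nextSibling): table
After 5 (previousSibling): h2
After 6 (previousSibling): h2 (no-op, stayed)
After 7 (lastChild): main
After 8 (parentNode): h2

Answer: h2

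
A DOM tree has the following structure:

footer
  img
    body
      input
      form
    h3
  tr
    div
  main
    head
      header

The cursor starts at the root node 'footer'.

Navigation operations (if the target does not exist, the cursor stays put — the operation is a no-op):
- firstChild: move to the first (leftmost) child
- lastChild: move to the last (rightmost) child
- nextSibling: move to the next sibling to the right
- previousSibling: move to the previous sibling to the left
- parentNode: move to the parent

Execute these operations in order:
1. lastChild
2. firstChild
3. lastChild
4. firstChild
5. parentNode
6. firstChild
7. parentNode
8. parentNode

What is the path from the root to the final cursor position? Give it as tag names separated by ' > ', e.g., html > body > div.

Answer: footer > main

Derivation:
After 1 (lastChild): main
After 2 (firstChild): head
After 3 (lastChild): header
After 4 (firstChild): header (no-op, stayed)
After 5 (parentNode): head
After 6 (firstChild): header
After 7 (parentNode): head
After 8 (parentNode): main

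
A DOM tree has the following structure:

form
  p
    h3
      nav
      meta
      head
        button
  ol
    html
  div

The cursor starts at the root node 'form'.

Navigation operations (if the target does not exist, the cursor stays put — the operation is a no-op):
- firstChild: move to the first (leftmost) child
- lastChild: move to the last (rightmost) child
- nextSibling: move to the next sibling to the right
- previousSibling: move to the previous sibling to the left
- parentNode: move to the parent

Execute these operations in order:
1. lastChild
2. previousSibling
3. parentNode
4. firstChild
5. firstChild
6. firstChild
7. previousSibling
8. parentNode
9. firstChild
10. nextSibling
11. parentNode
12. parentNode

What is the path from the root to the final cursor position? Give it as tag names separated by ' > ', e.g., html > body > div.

After 1 (lastChild): div
After 2 (previousSibling): ol
After 3 (parentNode): form
After 4 (firstChild): p
After 5 (firstChild): h3
After 6 (firstChild): nav
After 7 (previousSibling): nav (no-op, stayed)
After 8 (parentNode): h3
After 9 (firstChild): nav
After 10 (nextSibling): meta
After 11 (parentNode): h3
After 12 (parentNode): p

Answer: form > p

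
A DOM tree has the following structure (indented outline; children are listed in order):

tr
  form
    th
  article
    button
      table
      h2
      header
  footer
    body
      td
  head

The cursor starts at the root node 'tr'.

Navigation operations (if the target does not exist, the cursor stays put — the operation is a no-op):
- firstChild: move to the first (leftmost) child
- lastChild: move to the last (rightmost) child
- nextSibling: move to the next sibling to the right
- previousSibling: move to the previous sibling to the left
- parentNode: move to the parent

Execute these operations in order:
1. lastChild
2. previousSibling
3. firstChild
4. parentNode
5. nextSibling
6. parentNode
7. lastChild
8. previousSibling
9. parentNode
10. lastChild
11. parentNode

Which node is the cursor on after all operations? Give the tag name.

Answer: tr

Derivation:
After 1 (lastChild): head
After 2 (previousSibling): footer
After 3 (firstChild): body
After 4 (parentNode): footer
After 5 (nextSibling): head
After 6 (parentNode): tr
After 7 (lastChild): head
After 8 (previousSibling): footer
After 9 (parentNode): tr
After 10 (lastChild): head
After 11 (parentNode): tr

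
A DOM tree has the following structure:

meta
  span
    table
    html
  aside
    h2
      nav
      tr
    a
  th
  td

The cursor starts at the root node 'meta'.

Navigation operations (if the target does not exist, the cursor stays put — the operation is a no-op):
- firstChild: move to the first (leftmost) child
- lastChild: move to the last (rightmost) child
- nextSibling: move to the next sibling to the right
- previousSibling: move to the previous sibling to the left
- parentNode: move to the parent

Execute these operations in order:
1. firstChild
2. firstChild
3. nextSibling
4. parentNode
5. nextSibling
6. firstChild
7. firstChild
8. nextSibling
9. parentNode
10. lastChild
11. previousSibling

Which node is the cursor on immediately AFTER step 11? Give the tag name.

Answer: nav

Derivation:
After 1 (firstChild): span
After 2 (firstChild): table
After 3 (nextSibling): html
After 4 (parentNode): span
After 5 (nextSibling): aside
After 6 (firstChild): h2
After 7 (firstChild): nav
After 8 (nextSibling): tr
After 9 (parentNode): h2
After 10 (lastChild): tr
After 11 (previousSibling): nav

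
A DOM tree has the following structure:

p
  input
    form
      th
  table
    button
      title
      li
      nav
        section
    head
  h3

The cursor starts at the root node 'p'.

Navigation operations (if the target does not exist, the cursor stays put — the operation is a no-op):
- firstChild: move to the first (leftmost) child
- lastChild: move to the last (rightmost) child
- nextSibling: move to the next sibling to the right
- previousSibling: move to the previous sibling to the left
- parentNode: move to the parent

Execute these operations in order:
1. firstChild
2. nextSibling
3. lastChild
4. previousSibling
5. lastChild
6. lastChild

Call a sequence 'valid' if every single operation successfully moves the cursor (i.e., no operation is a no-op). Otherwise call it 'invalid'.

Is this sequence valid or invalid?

After 1 (firstChild): input
After 2 (nextSibling): table
After 3 (lastChild): head
After 4 (previousSibling): button
After 5 (lastChild): nav
After 6 (lastChild): section

Answer: valid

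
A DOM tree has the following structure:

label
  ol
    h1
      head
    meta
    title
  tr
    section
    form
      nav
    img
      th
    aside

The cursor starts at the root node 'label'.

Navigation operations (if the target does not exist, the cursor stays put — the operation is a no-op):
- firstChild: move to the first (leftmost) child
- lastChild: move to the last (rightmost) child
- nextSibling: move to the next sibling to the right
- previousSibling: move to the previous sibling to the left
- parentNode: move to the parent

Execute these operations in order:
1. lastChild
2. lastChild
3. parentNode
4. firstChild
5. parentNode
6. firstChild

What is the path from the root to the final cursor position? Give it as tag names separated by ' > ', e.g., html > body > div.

After 1 (lastChild): tr
After 2 (lastChild): aside
After 3 (parentNode): tr
After 4 (firstChild): section
After 5 (parentNode): tr
After 6 (firstChild): section

Answer: label > tr > section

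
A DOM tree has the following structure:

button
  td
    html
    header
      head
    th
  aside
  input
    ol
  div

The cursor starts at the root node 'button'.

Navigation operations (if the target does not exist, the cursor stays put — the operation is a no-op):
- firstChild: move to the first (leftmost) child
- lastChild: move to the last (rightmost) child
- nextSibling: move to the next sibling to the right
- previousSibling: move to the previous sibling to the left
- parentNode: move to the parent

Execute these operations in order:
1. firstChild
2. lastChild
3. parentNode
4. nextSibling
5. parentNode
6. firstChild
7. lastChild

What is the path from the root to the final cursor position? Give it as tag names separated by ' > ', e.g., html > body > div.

After 1 (firstChild): td
After 2 (lastChild): th
After 3 (parentNode): td
After 4 (nextSibling): aside
After 5 (parentNode): button
After 6 (firstChild): td
After 7 (lastChild): th

Answer: button > td > th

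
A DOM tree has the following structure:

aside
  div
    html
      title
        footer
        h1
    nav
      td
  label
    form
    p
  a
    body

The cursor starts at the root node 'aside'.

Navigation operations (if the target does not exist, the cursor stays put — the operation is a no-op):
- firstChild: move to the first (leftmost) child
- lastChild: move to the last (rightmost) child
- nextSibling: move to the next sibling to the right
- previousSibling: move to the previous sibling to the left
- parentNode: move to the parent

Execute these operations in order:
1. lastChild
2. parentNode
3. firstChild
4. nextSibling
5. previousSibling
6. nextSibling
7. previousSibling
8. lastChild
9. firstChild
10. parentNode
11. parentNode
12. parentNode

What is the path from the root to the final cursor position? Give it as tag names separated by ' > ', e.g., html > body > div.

Answer: aside

Derivation:
After 1 (lastChild): a
After 2 (parentNode): aside
After 3 (firstChild): div
After 4 (nextSibling): label
After 5 (previousSibling): div
After 6 (nextSibling): label
After 7 (previousSibling): div
After 8 (lastChild): nav
After 9 (firstChild): td
After 10 (parentNode): nav
After 11 (parentNode): div
After 12 (parentNode): aside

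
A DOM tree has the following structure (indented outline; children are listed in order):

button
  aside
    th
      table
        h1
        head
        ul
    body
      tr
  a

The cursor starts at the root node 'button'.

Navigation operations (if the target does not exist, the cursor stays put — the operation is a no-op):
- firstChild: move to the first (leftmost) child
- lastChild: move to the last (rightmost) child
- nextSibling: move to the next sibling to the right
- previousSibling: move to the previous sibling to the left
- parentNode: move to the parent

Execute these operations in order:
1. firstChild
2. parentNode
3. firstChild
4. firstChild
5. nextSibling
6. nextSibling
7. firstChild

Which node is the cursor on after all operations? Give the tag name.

Answer: tr

Derivation:
After 1 (firstChild): aside
After 2 (parentNode): button
After 3 (firstChild): aside
After 4 (firstChild): th
After 5 (nextSibling): body
After 6 (nextSibling): body (no-op, stayed)
After 7 (firstChild): tr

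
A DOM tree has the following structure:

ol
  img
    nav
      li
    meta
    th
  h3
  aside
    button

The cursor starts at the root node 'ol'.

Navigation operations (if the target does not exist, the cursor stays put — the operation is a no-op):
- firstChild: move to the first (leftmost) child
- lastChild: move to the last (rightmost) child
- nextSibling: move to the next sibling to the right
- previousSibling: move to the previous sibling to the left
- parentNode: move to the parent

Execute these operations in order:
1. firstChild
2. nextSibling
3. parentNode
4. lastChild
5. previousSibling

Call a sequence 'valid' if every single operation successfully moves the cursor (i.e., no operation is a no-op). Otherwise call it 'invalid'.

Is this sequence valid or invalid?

After 1 (firstChild): img
After 2 (nextSibling): h3
After 3 (parentNode): ol
After 4 (lastChild): aside
After 5 (previousSibling): h3

Answer: valid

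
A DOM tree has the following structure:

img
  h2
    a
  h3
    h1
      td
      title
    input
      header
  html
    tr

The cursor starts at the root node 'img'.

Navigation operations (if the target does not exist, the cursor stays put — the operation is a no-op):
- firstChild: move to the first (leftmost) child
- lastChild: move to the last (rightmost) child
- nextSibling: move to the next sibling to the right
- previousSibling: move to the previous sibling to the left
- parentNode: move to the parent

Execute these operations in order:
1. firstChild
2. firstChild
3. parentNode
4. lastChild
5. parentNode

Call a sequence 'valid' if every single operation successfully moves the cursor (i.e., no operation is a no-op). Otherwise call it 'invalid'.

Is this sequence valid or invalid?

After 1 (firstChild): h2
After 2 (firstChild): a
After 3 (parentNode): h2
After 4 (lastChild): a
After 5 (parentNode): h2

Answer: valid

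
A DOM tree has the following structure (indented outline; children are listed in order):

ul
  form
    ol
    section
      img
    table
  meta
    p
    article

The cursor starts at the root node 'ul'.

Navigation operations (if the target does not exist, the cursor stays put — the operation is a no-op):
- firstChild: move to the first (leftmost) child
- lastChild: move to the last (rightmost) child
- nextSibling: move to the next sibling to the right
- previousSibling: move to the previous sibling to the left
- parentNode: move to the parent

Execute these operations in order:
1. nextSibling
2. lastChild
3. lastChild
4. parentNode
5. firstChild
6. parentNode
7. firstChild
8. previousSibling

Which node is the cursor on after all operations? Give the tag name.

After 1 (nextSibling): ul (no-op, stayed)
After 2 (lastChild): meta
After 3 (lastChild): article
After 4 (parentNode): meta
After 5 (firstChild): p
After 6 (parentNode): meta
After 7 (firstChild): p
After 8 (previousSibling): p (no-op, stayed)

Answer: p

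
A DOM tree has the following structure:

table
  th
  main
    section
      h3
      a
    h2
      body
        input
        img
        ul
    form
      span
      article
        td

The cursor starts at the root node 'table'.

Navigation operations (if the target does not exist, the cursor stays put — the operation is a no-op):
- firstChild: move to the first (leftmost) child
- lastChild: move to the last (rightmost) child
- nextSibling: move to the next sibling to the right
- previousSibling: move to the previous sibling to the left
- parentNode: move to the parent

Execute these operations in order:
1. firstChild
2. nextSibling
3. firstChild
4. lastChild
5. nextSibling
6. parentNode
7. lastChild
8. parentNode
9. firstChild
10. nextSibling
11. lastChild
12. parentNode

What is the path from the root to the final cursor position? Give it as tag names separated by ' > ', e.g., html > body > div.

Answer: table > main > section

Derivation:
After 1 (firstChild): th
After 2 (nextSibling): main
After 3 (firstChild): section
After 4 (lastChild): a
After 5 (nextSibling): a (no-op, stayed)
After 6 (parentNode): section
After 7 (lastChild): a
After 8 (parentNode): section
After 9 (firstChild): h3
After 10 (nextSibling): a
After 11 (lastChild): a (no-op, stayed)
After 12 (parentNode): section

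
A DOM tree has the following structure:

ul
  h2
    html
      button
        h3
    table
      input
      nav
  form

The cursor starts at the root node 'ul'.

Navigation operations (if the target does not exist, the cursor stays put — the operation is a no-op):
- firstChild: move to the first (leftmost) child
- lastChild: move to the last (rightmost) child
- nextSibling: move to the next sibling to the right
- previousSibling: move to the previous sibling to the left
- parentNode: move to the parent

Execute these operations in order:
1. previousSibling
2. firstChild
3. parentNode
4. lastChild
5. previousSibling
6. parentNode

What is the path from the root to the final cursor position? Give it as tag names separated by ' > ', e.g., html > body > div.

Answer: ul

Derivation:
After 1 (previousSibling): ul (no-op, stayed)
After 2 (firstChild): h2
After 3 (parentNode): ul
After 4 (lastChild): form
After 5 (previousSibling): h2
After 6 (parentNode): ul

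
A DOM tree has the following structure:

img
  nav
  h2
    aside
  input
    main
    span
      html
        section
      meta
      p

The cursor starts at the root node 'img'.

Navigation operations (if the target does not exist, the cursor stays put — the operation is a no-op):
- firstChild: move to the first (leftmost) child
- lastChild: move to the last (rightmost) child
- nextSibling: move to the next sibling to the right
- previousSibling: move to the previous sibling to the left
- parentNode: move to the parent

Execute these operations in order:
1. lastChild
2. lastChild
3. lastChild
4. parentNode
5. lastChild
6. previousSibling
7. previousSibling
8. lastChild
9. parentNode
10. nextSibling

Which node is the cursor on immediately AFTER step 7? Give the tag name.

After 1 (lastChild): input
After 2 (lastChild): span
After 3 (lastChild): p
After 4 (parentNode): span
After 5 (lastChild): p
After 6 (previousSibling): meta
After 7 (previousSibling): html

Answer: html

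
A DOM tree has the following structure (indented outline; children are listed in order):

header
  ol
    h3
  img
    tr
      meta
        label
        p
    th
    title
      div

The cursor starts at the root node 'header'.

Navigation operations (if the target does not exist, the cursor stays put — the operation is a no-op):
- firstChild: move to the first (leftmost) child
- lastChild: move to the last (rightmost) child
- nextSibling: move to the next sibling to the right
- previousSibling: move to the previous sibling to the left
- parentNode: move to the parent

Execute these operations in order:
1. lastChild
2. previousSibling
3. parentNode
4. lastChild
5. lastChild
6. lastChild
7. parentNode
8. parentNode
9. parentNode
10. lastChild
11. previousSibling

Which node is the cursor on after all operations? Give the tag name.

Answer: ol

Derivation:
After 1 (lastChild): img
After 2 (previousSibling): ol
After 3 (parentNode): header
After 4 (lastChild): img
After 5 (lastChild): title
After 6 (lastChild): div
After 7 (parentNode): title
After 8 (parentNode): img
After 9 (parentNode): header
After 10 (lastChild): img
After 11 (previousSibling): ol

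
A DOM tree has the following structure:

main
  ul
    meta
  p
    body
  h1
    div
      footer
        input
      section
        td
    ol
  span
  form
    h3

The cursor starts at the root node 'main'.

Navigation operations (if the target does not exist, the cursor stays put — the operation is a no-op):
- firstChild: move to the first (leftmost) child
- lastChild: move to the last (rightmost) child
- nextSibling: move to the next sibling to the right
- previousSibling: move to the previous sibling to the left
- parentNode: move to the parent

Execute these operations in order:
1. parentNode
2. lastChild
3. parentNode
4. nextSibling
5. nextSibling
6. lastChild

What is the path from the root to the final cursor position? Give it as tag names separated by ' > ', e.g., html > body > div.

After 1 (parentNode): main (no-op, stayed)
After 2 (lastChild): form
After 3 (parentNode): main
After 4 (nextSibling): main (no-op, stayed)
After 5 (nextSibling): main (no-op, stayed)
After 6 (lastChild): form

Answer: main > form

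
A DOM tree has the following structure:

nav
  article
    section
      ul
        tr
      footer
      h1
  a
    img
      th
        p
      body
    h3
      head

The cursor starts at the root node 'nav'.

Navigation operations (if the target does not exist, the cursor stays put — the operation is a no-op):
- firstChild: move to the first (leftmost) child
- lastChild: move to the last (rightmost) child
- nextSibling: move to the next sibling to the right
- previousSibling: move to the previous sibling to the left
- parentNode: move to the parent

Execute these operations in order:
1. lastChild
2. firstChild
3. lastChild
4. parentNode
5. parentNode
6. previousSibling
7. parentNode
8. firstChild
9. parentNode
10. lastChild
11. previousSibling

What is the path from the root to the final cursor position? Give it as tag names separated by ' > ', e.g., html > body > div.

Answer: nav > article

Derivation:
After 1 (lastChild): a
After 2 (firstChild): img
After 3 (lastChild): body
After 4 (parentNode): img
After 5 (parentNode): a
After 6 (previousSibling): article
After 7 (parentNode): nav
After 8 (firstChild): article
After 9 (parentNode): nav
After 10 (lastChild): a
After 11 (previousSibling): article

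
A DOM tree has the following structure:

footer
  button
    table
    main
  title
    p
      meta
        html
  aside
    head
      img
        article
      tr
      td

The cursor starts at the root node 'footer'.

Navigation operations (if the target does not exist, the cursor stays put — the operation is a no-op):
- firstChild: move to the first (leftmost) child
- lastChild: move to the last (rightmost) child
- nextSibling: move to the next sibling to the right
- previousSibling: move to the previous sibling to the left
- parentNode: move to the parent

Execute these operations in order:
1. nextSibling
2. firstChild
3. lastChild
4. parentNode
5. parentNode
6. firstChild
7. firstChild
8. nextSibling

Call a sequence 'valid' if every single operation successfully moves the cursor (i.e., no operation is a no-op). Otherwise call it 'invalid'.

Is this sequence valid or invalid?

Answer: invalid

Derivation:
After 1 (nextSibling): footer (no-op, stayed)
After 2 (firstChild): button
After 3 (lastChild): main
After 4 (parentNode): button
After 5 (parentNode): footer
After 6 (firstChild): button
After 7 (firstChild): table
After 8 (nextSibling): main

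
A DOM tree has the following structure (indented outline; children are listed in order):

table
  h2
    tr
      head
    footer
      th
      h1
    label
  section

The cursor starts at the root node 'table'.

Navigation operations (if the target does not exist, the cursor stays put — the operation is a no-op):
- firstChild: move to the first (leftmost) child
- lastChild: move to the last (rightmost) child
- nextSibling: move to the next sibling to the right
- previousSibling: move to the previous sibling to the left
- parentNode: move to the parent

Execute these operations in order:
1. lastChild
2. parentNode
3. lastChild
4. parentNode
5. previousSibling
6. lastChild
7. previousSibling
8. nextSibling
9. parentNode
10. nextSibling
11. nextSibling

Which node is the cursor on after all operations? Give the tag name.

After 1 (lastChild): section
After 2 (parentNode): table
After 3 (lastChild): section
After 4 (parentNode): table
After 5 (previousSibling): table (no-op, stayed)
After 6 (lastChild): section
After 7 (previousSibling): h2
After 8 (nextSibling): section
After 9 (parentNode): table
After 10 (nextSibling): table (no-op, stayed)
After 11 (nextSibling): table (no-op, stayed)

Answer: table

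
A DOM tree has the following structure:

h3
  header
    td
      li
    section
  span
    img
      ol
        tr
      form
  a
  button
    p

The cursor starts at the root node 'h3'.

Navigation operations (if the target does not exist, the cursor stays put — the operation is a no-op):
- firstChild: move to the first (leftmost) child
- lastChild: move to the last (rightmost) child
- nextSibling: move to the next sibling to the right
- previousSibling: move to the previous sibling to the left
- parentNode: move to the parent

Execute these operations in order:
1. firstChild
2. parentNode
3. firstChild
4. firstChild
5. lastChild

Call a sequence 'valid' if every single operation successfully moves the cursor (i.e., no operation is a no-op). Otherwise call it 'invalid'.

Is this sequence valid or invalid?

After 1 (firstChild): header
After 2 (parentNode): h3
After 3 (firstChild): header
After 4 (firstChild): td
After 5 (lastChild): li

Answer: valid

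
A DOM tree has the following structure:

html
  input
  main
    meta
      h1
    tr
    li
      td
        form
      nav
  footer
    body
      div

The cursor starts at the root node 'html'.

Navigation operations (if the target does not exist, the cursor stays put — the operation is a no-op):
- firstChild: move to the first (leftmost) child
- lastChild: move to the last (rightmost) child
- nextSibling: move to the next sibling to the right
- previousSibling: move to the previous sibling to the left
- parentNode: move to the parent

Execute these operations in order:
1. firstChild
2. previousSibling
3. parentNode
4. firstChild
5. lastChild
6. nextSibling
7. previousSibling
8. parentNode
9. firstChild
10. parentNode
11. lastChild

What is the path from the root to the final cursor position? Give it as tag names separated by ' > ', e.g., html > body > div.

Answer: html > footer

Derivation:
After 1 (firstChild): input
After 2 (previousSibling): input (no-op, stayed)
After 3 (parentNode): html
After 4 (firstChild): input
After 5 (lastChild): input (no-op, stayed)
After 6 (nextSibling): main
After 7 (previousSibling): input
After 8 (parentNode): html
After 9 (firstChild): input
After 10 (parentNode): html
After 11 (lastChild): footer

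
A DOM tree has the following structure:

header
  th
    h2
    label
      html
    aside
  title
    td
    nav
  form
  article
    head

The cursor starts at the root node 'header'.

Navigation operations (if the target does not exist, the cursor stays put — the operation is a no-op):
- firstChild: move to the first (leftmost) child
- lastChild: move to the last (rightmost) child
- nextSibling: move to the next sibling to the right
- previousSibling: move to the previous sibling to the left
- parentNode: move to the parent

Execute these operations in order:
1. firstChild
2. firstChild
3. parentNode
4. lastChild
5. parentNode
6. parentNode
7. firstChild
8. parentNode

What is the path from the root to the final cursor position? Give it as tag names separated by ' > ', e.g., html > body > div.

Answer: header

Derivation:
After 1 (firstChild): th
After 2 (firstChild): h2
After 3 (parentNode): th
After 4 (lastChild): aside
After 5 (parentNode): th
After 6 (parentNode): header
After 7 (firstChild): th
After 8 (parentNode): header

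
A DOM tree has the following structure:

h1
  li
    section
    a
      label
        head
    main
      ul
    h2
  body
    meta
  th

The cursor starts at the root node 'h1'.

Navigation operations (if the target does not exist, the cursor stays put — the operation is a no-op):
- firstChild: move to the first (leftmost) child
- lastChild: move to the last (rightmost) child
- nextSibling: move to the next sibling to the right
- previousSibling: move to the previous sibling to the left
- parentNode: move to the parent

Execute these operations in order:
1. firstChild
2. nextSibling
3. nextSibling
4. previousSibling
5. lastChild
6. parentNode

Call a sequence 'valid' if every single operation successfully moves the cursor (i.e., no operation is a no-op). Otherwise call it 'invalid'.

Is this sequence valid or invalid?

Answer: valid

Derivation:
After 1 (firstChild): li
After 2 (nextSibling): body
After 3 (nextSibling): th
After 4 (previousSibling): body
After 5 (lastChild): meta
After 6 (parentNode): body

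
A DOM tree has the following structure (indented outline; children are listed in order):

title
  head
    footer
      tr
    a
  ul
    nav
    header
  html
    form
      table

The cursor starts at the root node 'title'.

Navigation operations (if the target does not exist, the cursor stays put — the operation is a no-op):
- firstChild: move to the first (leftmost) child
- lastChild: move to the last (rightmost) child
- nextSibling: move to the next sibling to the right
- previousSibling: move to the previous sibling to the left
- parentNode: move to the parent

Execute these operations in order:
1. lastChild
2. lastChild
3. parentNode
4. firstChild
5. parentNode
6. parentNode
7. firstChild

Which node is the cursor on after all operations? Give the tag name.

Answer: head

Derivation:
After 1 (lastChild): html
After 2 (lastChild): form
After 3 (parentNode): html
After 4 (firstChild): form
After 5 (parentNode): html
After 6 (parentNode): title
After 7 (firstChild): head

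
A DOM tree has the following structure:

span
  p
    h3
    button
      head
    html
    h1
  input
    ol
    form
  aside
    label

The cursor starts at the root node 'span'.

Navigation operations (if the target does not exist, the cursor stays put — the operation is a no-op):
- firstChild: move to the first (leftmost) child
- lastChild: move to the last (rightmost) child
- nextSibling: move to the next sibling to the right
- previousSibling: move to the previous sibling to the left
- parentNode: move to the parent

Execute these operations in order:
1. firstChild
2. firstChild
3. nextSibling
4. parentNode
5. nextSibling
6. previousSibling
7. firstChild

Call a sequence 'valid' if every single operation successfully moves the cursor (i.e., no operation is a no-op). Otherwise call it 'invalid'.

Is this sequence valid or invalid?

Answer: valid

Derivation:
After 1 (firstChild): p
After 2 (firstChild): h3
After 3 (nextSibling): button
After 4 (parentNode): p
After 5 (nextSibling): input
After 6 (previousSibling): p
After 7 (firstChild): h3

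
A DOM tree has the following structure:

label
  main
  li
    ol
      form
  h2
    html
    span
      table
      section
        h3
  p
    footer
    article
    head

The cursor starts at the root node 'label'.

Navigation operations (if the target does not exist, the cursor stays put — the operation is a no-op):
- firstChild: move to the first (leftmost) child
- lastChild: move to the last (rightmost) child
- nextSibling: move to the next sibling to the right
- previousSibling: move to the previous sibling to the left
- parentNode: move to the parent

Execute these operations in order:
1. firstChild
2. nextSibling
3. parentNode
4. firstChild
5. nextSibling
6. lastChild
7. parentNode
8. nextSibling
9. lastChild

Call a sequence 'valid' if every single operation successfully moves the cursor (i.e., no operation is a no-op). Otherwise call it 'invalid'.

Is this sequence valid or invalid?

After 1 (firstChild): main
After 2 (nextSibling): li
After 3 (parentNode): label
After 4 (firstChild): main
After 5 (nextSibling): li
After 6 (lastChild): ol
After 7 (parentNode): li
After 8 (nextSibling): h2
After 9 (lastChild): span

Answer: valid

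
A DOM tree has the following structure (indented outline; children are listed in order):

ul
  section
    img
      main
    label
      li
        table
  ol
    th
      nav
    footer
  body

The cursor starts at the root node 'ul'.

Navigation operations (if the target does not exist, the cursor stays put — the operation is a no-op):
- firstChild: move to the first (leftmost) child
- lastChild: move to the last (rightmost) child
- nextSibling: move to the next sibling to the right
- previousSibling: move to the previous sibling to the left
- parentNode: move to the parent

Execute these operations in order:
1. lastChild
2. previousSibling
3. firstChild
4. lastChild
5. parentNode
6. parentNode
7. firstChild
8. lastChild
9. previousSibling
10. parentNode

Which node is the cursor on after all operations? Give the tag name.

After 1 (lastChild): body
After 2 (previousSibling): ol
After 3 (firstChild): th
After 4 (lastChild): nav
After 5 (parentNode): th
After 6 (parentNode): ol
After 7 (firstChild): th
After 8 (lastChild): nav
After 9 (previousSibling): nav (no-op, stayed)
After 10 (parentNode): th

Answer: th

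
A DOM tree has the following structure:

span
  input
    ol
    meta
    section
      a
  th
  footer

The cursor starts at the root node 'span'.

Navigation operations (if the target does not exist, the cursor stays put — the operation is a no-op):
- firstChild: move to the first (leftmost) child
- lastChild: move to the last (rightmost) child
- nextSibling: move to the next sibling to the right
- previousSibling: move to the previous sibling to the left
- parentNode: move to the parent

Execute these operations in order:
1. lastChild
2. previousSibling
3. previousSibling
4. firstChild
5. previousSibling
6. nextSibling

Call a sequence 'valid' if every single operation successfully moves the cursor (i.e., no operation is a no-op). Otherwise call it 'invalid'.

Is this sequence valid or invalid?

Answer: invalid

Derivation:
After 1 (lastChild): footer
After 2 (previousSibling): th
After 3 (previousSibling): input
After 4 (firstChild): ol
After 5 (previousSibling): ol (no-op, stayed)
After 6 (nextSibling): meta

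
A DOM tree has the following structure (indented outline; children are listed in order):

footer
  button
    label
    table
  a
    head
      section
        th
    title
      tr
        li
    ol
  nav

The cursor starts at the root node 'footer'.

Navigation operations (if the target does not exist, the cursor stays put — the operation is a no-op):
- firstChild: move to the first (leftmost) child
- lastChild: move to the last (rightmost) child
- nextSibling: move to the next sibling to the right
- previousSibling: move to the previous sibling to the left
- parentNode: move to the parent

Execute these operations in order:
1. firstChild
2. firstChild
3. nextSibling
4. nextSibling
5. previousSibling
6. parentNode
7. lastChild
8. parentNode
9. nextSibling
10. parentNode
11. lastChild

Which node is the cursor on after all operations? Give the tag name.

Answer: nav

Derivation:
After 1 (firstChild): button
After 2 (firstChild): label
After 3 (nextSibling): table
After 4 (nextSibling): table (no-op, stayed)
After 5 (previousSibling): label
After 6 (parentNode): button
After 7 (lastChild): table
After 8 (parentNode): button
After 9 (nextSibling): a
After 10 (parentNode): footer
After 11 (lastChild): nav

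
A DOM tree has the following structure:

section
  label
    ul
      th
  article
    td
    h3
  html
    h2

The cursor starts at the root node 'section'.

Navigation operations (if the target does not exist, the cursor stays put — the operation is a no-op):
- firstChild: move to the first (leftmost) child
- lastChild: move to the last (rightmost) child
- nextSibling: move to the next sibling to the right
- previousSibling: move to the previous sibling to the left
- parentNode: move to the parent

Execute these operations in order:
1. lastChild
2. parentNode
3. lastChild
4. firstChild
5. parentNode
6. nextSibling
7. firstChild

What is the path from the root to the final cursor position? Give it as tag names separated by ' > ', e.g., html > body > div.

After 1 (lastChild): html
After 2 (parentNode): section
After 3 (lastChild): html
After 4 (firstChild): h2
After 5 (parentNode): html
After 6 (nextSibling): html (no-op, stayed)
After 7 (firstChild): h2

Answer: section > html > h2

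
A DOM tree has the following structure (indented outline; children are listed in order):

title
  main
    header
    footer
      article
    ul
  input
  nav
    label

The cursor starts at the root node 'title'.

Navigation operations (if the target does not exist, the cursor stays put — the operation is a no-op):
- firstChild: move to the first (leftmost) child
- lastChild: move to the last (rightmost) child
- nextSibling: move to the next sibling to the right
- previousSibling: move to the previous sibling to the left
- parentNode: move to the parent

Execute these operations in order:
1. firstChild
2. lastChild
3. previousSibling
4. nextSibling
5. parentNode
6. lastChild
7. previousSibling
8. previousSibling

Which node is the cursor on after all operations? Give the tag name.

After 1 (firstChild): main
After 2 (lastChild): ul
After 3 (previousSibling): footer
After 4 (nextSibling): ul
After 5 (parentNode): main
After 6 (lastChild): ul
After 7 (previousSibling): footer
After 8 (previousSibling): header

Answer: header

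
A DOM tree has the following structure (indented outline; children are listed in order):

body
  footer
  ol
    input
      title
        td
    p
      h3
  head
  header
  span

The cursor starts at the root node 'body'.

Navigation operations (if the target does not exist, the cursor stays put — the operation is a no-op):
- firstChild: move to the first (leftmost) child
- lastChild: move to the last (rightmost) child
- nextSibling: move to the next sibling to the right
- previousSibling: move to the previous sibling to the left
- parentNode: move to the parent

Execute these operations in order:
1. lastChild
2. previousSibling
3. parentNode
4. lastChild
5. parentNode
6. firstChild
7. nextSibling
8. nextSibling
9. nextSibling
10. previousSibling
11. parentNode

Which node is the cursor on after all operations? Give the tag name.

After 1 (lastChild): span
After 2 (previousSibling): header
After 3 (parentNode): body
After 4 (lastChild): span
After 5 (parentNode): body
After 6 (firstChild): footer
After 7 (nextSibling): ol
After 8 (nextSibling): head
After 9 (nextSibling): header
After 10 (previousSibling): head
After 11 (parentNode): body

Answer: body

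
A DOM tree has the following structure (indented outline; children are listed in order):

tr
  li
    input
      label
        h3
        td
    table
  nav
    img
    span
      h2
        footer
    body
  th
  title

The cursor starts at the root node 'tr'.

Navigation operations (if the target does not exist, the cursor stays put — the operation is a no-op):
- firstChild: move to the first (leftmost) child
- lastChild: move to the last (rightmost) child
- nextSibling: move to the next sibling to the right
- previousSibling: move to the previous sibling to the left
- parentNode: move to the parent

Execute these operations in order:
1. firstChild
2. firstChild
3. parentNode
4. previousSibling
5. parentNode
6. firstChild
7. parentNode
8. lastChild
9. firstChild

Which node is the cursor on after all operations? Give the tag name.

After 1 (firstChild): li
After 2 (firstChild): input
After 3 (parentNode): li
After 4 (previousSibling): li (no-op, stayed)
After 5 (parentNode): tr
After 6 (firstChild): li
After 7 (parentNode): tr
After 8 (lastChild): title
After 9 (firstChild): title (no-op, stayed)

Answer: title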